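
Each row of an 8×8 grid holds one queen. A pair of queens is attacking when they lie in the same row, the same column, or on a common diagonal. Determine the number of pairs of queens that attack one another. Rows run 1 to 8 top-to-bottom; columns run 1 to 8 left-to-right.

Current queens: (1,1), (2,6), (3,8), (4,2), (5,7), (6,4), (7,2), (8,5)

Same column: (4,2)–(7,2) (column 2).
Same diagonal: (4,2)–(6,4) (|4−6| = |2−4| = 2).
Total attacking pairs: 2.

2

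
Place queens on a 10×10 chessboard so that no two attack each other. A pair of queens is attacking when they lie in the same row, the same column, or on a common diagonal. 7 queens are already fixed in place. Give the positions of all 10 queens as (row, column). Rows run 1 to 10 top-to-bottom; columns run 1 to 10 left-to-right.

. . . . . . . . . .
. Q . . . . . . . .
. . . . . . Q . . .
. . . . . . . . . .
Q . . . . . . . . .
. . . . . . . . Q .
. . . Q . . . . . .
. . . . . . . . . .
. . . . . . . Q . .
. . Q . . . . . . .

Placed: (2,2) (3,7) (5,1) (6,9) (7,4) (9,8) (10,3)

Row 1: attacked by (2,2)→{1,2,3}; (3,7)→{5,7,9}; (5,1)→{1,5}; (6,9)→{4,9}; (7,4)→{4,10}; (9,8)→{8}; (10,3)→{3}. Safe: 6. Place at column 6.
Row 4: attacked by (1,6)→{3,6,9}; (2,2)→{2,4}; (3,7)→{6,7,8}; (5,1)→{1,2}; (6,9)→{7,9}; (7,4)→{1,4,7}; (9,8)→{3,8}; (10,3)→{3,9}. Safe: 5, 10. Place at column 5.
Row 8: attacked by (1,6)→{6}; (2,2)→{2,8}; (3,7)→{2,7}; (4,5)→{1,5,9}; (5,1)→{1,4}; (6,9)→{7,9}; (7,4)→{3,4,5}; (9,8)→{7,8,9}; (10,3)→{1,3,5}. Safe: 10. Place at column 10.
Columns [6, 2, 7, 5, 1, 9, 4, 10, 8, 3], r−c [-5, 0, -4, -1, 4, -3, 3, -2, 1, 7], r+c [7, 4, 10, 9, 6, 15, 11, 18, 17, 13] are all distinct, so no two queens attack.

(1,6) (2,2) (3,7) (4,5) (5,1) (6,9) (7,4) (8,10) (9,8) (10,3)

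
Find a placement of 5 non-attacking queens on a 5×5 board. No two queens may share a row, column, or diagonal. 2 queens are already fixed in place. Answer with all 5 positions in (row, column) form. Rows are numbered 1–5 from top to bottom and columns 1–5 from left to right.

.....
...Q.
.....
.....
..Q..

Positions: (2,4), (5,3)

Row 1: attacked by (2,4)→{3,4,5}; (5,3)→{3}. Safe: 1, 2. Place at column 1.
Row 3: attacked by (1,1)→{1,3}; (2,4)→{3,4,5}; (5,3)→{1,3,5}. Safe: 2. Place at column 2.
Row 4: attacked by (1,1)→{1,4}; (2,4)→{2,4}; (3,2)→{1,2,3}; (5,3)→{2,3,4}. Safe: 5. Place at column 5.
Columns [1, 4, 2, 5, 3], r−c [0, -2, 1, -1, 2], r+c [2, 6, 5, 9, 8] are all distinct, so no two queens attack.

(1,1) (2,4) (3,2) (4,5) (5,3)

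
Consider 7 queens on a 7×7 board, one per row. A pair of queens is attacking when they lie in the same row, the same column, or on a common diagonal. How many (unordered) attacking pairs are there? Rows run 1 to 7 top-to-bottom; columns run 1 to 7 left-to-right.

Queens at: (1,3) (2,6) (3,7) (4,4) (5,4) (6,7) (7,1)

6

Same column: (3,7)–(6,7) (column 7); (4,4)–(5,4) (column 4).
Same diagonal: (2,6)–(3,7) (|2−3| = |6−7| = 1); (2,6)–(4,4) (|2−4| = |6−4| = 2); (2,6)–(7,1) (|2−7| = |6−1| = 5); (4,4)–(7,1) (|4−7| = |4−1| = 3).
Total attacking pairs: 6.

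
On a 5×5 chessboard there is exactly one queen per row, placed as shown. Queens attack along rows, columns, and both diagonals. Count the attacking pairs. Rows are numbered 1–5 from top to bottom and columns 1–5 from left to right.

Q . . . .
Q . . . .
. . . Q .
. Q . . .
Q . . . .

4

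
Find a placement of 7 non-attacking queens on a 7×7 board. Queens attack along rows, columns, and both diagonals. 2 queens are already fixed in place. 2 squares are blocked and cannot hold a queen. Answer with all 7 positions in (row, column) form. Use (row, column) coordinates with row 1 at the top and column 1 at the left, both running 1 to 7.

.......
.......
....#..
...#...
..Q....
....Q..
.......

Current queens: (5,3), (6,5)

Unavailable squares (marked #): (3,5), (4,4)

Row 1: attacked by (5,3)→{3,7}; (6,5)→{5}. Safe: 1, 2, 4, 6. Place at column 2.
Row 2: attacked by (1,2)→{1,2,3}; (5,3)→{3,6}; (6,5)→{1,5}. Safe: 4, 7. Place at column 4.
Row 3: attacked by (1,2)→{2,4}; (2,4)→{3,4,5}; (5,3)→{1,3,5}; (6,5)→{2,5}. Blocked: 5. Safe: 6, 7. Place at column 6.
Row 4: attacked by (1,2)→{2,5}; (2,4)→{2,4,6}; (3,6)→{5,6,7}; (5,3)→{2,3,4}; (6,5)→{3,5,7}. Blocked: 4. Safe: 1. Place at column 1.
Row 7: attacked by (1,2)→{2}; (2,4)→{4}; (3,6)→{2,6}; (4,1)→{1,4}; (5,3)→{1,3,5}; (6,5)→{4,5,6}. Safe: 7. Place at column 7.
Columns [2, 4, 6, 1, 3, 5, 7], r−c [-1, -2, -3, 3, 2, 1, 0], r+c [3, 6, 9, 5, 8, 11, 14] are all distinct, so no two queens attack.

(1,2) (2,4) (3,6) (4,1) (5,3) (6,5) (7,7)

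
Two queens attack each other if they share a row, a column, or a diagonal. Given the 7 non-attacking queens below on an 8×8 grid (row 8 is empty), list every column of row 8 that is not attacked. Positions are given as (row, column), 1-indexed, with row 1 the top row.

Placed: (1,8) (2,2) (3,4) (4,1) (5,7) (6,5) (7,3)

columns 6

(1,8) attacks row 8 at column 8 and diagonals 1.
(2,2) attacks row 8 at column 2 and diagonals 8.
(3,4) attacks row 8 at column 4.
(4,1) attacks row 8 at column 1 and diagonals 5.
(5,7) attacks row 8 at column 7 and diagonals 4.
(6,5) attacks row 8 at column 5 and diagonals 3, 7.
(7,3) attacks row 8 at column 3 and diagonals 2, 4.
Attacked columns: {1, 2, 3, 4, 5, 7, 8}. Safe: {6}.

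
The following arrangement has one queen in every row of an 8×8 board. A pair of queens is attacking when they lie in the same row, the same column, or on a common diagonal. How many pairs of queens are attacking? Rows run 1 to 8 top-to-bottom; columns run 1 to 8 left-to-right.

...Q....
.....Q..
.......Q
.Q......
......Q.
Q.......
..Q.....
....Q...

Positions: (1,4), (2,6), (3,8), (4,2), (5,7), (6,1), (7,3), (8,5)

All columns are distinct and no two queens satisfy |Δrow| = |Δcol|, so no pair attacks.

0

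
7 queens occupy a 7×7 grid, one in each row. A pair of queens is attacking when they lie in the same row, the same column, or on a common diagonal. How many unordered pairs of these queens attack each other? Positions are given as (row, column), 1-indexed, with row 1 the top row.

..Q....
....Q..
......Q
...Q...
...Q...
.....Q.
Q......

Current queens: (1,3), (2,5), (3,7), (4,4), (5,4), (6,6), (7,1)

3

Same column: (4,4)–(5,4) (column 4).
Same diagonal: (4,4)–(6,6) (|4−6| = |4−6| = 2); (4,4)–(7,1) (|4−7| = |4−1| = 3).
Total attacking pairs: 3.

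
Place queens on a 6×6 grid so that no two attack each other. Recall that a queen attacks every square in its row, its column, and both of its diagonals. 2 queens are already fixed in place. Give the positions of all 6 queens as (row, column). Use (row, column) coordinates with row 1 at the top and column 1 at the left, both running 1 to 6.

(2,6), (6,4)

Row 1: attacked by (2,6)→{5,6}; (6,4)→{4}. Safe: 1, 2, 3. Place at column 3.
Row 3: attacked by (1,3)→{1,3,5}; (2,6)→{5,6}; (6,4)→{1,4}. Safe: 2. Place at column 2.
Row 4: attacked by (1,3)→{3,6}; (2,6)→{4,6}; (3,2)→{1,2,3}; (6,4)→{2,4,6}. Safe: 5. Place at column 5.
Row 5: attacked by (1,3)→{3}; (2,6)→{3,6}; (3,2)→{2,4}; (4,5)→{4,5,6}; (6,4)→{3,4,5}. Safe: 1. Place at column 1.
Columns [3, 6, 2, 5, 1, 4], r−c [-2, -4, 1, -1, 4, 2], r+c [4, 8, 5, 9, 6, 10] are all distinct, so no two queens attack.

(1,3) (2,6) (3,2) (4,5) (5,1) (6,4)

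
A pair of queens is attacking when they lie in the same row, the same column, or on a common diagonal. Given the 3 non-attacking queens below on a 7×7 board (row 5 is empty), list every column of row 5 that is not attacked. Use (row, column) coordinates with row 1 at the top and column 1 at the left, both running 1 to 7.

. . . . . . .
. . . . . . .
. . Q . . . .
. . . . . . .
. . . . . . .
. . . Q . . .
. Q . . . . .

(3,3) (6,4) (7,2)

(3,3) attacks row 5 at column 3 and diagonals 1, 5.
(6,4) attacks row 5 at column 4 and diagonals 3, 5.
(7,2) attacks row 5 at column 2 and diagonals 4.
Attacked columns: {1, 2, 3, 4, 5}. Safe: {6, 7}.

columns 6, 7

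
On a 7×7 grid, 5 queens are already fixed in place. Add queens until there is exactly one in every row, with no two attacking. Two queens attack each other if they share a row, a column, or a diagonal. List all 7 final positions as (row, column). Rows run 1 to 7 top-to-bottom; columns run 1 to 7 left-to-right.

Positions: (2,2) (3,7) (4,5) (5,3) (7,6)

(1,4) (2,2) (3,7) (4,5) (5,3) (6,1) (7,6)

Row 1: attacked by (2,2)→{1,2,3}; (3,7)→{5,7}; (4,5)→{2,5}; (5,3)→{3,7}; (7,6)→{6}. Safe: 4. Place at column 4.
Row 6: attacked by (1,4)→{4}; (2,2)→{2,6}; (3,7)→{4,7}; (4,5)→{3,5,7}; (5,3)→{2,3,4}; (7,6)→{5,6,7}. Safe: 1. Place at column 1.
Columns [4, 2, 7, 5, 3, 1, 6], r−c [-3, 0, -4, -1, 2, 5, 1], r+c [5, 4, 10, 9, 8, 7, 13] are all distinct, so no two queens attack.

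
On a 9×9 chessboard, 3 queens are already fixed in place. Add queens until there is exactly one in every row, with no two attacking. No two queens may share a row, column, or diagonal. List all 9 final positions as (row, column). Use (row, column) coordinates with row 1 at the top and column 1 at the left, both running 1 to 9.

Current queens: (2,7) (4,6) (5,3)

(1,4) (2,7) (3,9) (4,6) (5,3) (6,1) (7,8) (8,5) (9,2)

Row 1: attacked by (2,7)→{6,7,8}; (4,6)→{3,6,9}; (5,3)→{3,7}. Safe: 1, 2, 4, 5. Place at column 4.
Row 3: attacked by (1,4)→{2,4,6}; (2,7)→{6,7,8}; (4,6)→{5,6,7}; (5,3)→{1,3,5}. Safe: 9. Place at column 9.
Row 6: attacked by (1,4)→{4,9}; (2,7)→{3,7}; (3,9)→{6,9}; (4,6)→{4,6,8}; (5,3)→{2,3,4}. Safe: 1, 5. Place at column 1.
Row 7: attacked by (1,4)→{4}; (2,7)→{2,7}; (3,9)→{5,9}; (4,6)→{3,6,9}; (5,3)→{1,3,5}; (6,1)→{1,2}. Safe: 8. Place at column 8.
Row 8: attacked by (1,4)→{4}; (2,7)→{1,7}; (3,9)→{4,9}; (4,6)→{2,6}; (5,3)→{3,6}; (6,1)→{1,3}; (7,8)→{7,8,9}. Safe: 5. Place at column 5.
Row 9: attacked by (1,4)→{4}; (2,7)→{7}; (3,9)→{3,9}; (4,6)→{1,6}; (5,3)→{3,7}; (6,1)→{1,4}; (7,8)→{6,8}; (8,5)→{4,5,6}. Safe: 2. Place at column 2.
Columns [4, 7, 9, 6, 3, 1, 8, 5, 2], r−c [-3, -5, -6, -2, 2, 5, -1, 3, 7], r+c [5, 9, 12, 10, 8, 7, 15, 13, 11] are all distinct, so no two queens attack.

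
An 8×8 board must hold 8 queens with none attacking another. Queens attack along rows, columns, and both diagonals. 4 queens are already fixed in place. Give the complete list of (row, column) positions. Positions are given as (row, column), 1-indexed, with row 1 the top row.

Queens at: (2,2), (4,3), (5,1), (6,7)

(1,8) (2,2) (3,5) (4,3) (5,1) (6,7) (7,4) (8,6)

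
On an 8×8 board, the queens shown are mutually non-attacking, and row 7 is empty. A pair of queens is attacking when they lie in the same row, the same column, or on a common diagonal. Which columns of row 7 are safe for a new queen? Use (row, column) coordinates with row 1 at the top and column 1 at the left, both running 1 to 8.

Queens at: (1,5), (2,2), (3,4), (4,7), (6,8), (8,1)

columns 3, 6

(1,5) attacks row 7 at column 5.
(2,2) attacks row 7 at column 2 and diagonals 7.
(3,4) attacks row 7 at column 4 and diagonals 8.
(4,7) attacks row 7 at column 7 and diagonals 4.
(6,8) attacks row 7 at column 8 and diagonals 7.
(8,1) attacks row 7 at column 1 and diagonals 2.
Attacked columns: {1, 2, 4, 5, 7, 8}. Safe: {3, 6}.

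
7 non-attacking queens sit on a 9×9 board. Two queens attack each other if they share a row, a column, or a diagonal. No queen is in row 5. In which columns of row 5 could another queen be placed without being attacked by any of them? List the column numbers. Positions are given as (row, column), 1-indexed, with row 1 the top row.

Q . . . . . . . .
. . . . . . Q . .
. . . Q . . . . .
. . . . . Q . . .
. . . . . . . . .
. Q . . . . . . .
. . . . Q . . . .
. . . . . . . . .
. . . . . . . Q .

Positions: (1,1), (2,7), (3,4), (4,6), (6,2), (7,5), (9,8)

(1,1) attacks row 5 at column 1 and diagonals 5.
(2,7) attacks row 5 at column 7 and diagonals 4.
(3,4) attacks row 5 at column 4 and diagonals 2, 6.
(4,6) attacks row 5 at column 6 and diagonals 5, 7.
(6,2) attacks row 5 at column 2 and diagonals 1, 3.
(7,5) attacks row 5 at column 5 and diagonals 3, 7.
(9,8) attacks row 5 at column 8 and diagonals 4.
Attacked columns: {1, 2, 3, 4, 5, 6, 7, 8}. Safe: {9}.

columns 9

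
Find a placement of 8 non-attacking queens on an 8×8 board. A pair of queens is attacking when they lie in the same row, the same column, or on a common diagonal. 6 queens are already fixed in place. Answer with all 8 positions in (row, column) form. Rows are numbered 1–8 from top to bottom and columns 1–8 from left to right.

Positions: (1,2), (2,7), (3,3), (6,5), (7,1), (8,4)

Row 4: attacked by (1,2)→{2,5}; (2,7)→{5,7}; (3,3)→{2,3,4}; (6,5)→{3,5,7}; (7,1)→{1,4}; (8,4)→{4,8}. Safe: 6. Place at column 6.
Row 5: attacked by (1,2)→{2,6}; (2,7)→{4,7}; (3,3)→{1,3,5}; (4,6)→{5,6,7}; (6,5)→{4,5,6}; (7,1)→{1,3}; (8,4)→{1,4,7}. Safe: 8. Place at column 8.
Columns [2, 7, 3, 6, 8, 5, 1, 4], r−c [-1, -5, 0, -2, -3, 1, 6, 4], r+c [3, 9, 6, 10, 13, 11, 8, 12] are all distinct, so no two queens attack.

(1,2) (2,7) (3,3) (4,6) (5,8) (6,5) (7,1) (8,4)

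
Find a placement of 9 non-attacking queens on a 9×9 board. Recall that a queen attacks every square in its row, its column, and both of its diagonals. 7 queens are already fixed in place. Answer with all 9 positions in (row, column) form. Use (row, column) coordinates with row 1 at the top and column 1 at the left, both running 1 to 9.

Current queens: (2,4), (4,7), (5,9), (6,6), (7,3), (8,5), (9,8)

Row 1: attacked by (2,4)→{3,4,5}; (4,7)→{4,7}; (5,9)→{5,9}; (6,6)→{1,6}; (7,3)→{3,9}; (8,5)→{5}; (9,8)→{8}. Safe: 2. Place at column 2.
Row 3: attacked by (1,2)→{2,4}; (2,4)→{3,4,5}; (4,7)→{6,7,8}; (5,9)→{7,9}; (6,6)→{3,6,9}; (7,3)→{3,7}; (8,5)→{5}; (9,8)→{2,8}. Safe: 1. Place at column 1.
Columns [2, 4, 1, 7, 9, 6, 3, 5, 8], r−c [-1, -2, 2, -3, -4, 0, 4, 3, 1], r+c [3, 6, 4, 11, 14, 12, 10, 13, 17] are all distinct, so no two queens attack.

(1,2) (2,4) (3,1) (4,7) (5,9) (6,6) (7,3) (8,5) (9,8)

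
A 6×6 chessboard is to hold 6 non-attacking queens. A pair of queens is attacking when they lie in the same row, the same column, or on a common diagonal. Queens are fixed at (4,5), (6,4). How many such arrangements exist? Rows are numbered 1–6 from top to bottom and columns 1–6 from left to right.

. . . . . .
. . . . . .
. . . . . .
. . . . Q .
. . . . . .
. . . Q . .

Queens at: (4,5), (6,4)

1

Branch on row 1: col 1 → 0; col 3 → 1; col 6 → 0.
Sum: 0 + 1 + 0 = 1.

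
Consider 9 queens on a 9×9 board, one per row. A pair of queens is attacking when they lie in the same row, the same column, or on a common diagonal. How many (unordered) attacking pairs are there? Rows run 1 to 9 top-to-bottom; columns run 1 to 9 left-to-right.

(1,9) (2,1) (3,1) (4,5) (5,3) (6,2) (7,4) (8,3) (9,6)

Same column: (2,1)–(3,1) (column 1); (5,3)–(8,3) (column 3).
Same diagonal: (3,1)–(5,3) (|3−5| = |1−3| = 2); (5,3)–(6,2) (|5−6| = |3−2| = 1); (7,4)–(8,3) (|7−8| = |4−3| = 1); (7,4)–(9,6) (|7−9| = |4−6| = 2).
Total attacking pairs: 6.

6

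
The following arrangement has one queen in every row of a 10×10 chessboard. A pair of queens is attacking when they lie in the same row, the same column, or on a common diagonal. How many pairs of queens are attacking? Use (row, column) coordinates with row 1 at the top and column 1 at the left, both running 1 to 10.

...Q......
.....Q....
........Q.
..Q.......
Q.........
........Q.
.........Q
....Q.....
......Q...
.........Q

Same column: (3,9)–(6,9) (column 9); (7,10)–(10,10) (column 10).
Same diagonal: (1,4)–(6,9) (|1−6| = |4−9| = 5); (1,4)–(7,10) (|1−7| = |4−10| = 6); (6,9)–(7,10) (|6−7| = |9−10| = 1).
Total attacking pairs: 5.

5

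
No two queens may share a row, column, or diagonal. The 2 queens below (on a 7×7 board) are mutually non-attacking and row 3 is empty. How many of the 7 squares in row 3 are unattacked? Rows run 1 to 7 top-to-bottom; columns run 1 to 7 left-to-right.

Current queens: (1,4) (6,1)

(1,4) attacks row 3 at column 4 and diagonals 2, 6.
(6,1) attacks row 3 at column 1 and diagonals 4.
Attacked columns: {1, 2, 4, 6}. Safe: {3, 5, 7}.

3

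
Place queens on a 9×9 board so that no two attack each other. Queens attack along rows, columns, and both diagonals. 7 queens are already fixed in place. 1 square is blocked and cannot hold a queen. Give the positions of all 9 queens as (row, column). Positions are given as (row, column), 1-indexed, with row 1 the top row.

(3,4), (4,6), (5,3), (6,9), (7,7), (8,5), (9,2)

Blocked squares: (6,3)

Row 1: attacked by (3,4)→{2,4,6}; (4,6)→{3,6,9}; (5,3)→{3,7}; (6,9)→{4,9}; (7,7)→{1,7}; (8,5)→{5}; (9,2)→{2}. Safe: 8. Place at column 8.
Row 2: attacked by (1,8)→{7,8,9}; (3,4)→{3,4,5}; (4,6)→{4,6,8}; (5,3)→{3,6}; (6,9)→{5,9}; (7,7)→{2,7}; (8,5)→{5}; (9,2)→{2,9}. Safe: 1. Place at column 1.
Columns [8, 1, 4, 6, 3, 9, 7, 5, 2], r−c [-7, 1, -1, -2, 2, -3, 0, 3, 7], r+c [9, 3, 7, 10, 8, 15, 14, 13, 11] are all distinct, so no two queens attack.

(1,8) (2,1) (3,4) (4,6) (5,3) (6,9) (7,7) (8,5) (9,2)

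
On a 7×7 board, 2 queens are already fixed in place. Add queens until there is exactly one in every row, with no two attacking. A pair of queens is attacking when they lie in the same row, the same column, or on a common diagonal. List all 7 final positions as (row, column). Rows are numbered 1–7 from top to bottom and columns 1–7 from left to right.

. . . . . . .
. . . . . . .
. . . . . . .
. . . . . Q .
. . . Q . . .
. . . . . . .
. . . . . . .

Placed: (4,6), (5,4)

Row 1: attacked by (4,6)→{3,6}; (5,4)→{4}. Safe: 1, 2, 5, 7. Place at column 5.
Row 2: attacked by (1,5)→{4,5,6}; (4,6)→{4,6}; (5,4)→{1,4,7}. Safe: 2, 3. Place at column 3.
Row 3: attacked by (1,5)→{3,5,7}; (2,3)→{2,3,4}; (4,6)→{5,6,7}; (5,4)→{2,4,6}. Safe: 1. Place at column 1.
Row 6: attacked by (1,5)→{5}; (2,3)→{3,7}; (3,1)→{1,4}; (4,6)→{4,6}; (5,4)→{3,4,5}. Safe: 2. Place at column 2.
Row 7: attacked by (1,5)→{5}; (2,3)→{3}; (3,1)→{1,5}; (4,6)→{3,6}; (5,4)→{2,4,6}; (6,2)→{1,2,3}. Safe: 7. Place at column 7.
Columns [5, 3, 1, 6, 4, 2, 7], r−c [-4, -1, 2, -2, 1, 4, 0], r+c [6, 5, 4, 10, 9, 8, 14] are all distinct, so no two queens attack.

(1,5) (2,3) (3,1) (4,6) (5,4) (6,2) (7,7)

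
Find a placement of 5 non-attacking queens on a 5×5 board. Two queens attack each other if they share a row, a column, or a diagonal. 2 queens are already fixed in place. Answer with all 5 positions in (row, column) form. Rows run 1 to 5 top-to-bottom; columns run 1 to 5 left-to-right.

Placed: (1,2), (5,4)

(1,2) (2,5) (3,3) (4,1) (5,4)

Row 2: attacked by (1,2)→{1,2,3}; (5,4)→{1,4}. Safe: 5. Place at column 5.
Row 3: attacked by (1,2)→{2,4}; (2,5)→{4,5}; (5,4)→{2,4}. Safe: 1, 3. Place at column 3.
Row 4: attacked by (1,2)→{2,5}; (2,5)→{3,5}; (3,3)→{2,3,4}; (5,4)→{3,4,5}. Safe: 1. Place at column 1.
Columns [2, 5, 3, 1, 4], r−c [-1, -3, 0, 3, 1], r+c [3, 7, 6, 5, 9] are all distinct, so no two queens attack.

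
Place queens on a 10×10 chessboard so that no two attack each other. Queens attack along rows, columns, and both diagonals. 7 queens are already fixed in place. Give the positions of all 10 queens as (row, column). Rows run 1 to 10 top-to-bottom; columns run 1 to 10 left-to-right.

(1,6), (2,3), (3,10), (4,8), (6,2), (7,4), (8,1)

Row 5: attacked by (1,6)→{2,6,10}; (2,3)→{3,6}; (3,10)→{8,10}; (4,8)→{7,8,9}; (6,2)→{1,2,3}; (7,4)→{2,4,6}; (8,1)→{1,4}. Safe: 5. Place at column 5.
Row 9: attacked by (1,6)→{6}; (2,3)→{3,10}; (3,10)→{4,10}; (4,8)→{3,8}; (5,5)→{1,5,9}; (6,2)→{2,5}; (7,4)→{2,4,6}; (8,1)→{1,2}. Safe: 7. Place at column 7.
Row 10: attacked by (1,6)→{6}; (2,3)→{3}; (3,10)→{3,10}; (4,8)→{2,8}; (5,5)→{5,10}; (6,2)→{2,6}; (7,4)→{1,4,7}; (8,1)→{1,3}; (9,7)→{6,7,8}. Safe: 9. Place at column 9.
Columns [6, 3, 10, 8, 5, 2, 4, 1, 7, 9], r−c [-5, -1, -7, -4, 0, 4, 3, 7, 2, 1], r+c [7, 5, 13, 12, 10, 8, 11, 9, 16, 19] are all distinct, so no two queens attack.

(1,6) (2,3) (3,10) (4,8) (5,5) (6,2) (7,4) (8,1) (9,7) (10,9)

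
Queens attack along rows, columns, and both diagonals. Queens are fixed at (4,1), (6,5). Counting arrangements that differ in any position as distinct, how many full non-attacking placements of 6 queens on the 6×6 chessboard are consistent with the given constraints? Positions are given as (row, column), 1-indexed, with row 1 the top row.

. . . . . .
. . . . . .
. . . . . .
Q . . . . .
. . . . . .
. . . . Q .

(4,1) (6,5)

1

Branch on row 1: col 2 → 1; col 3 → 0; col 6 → 0.
Sum: 1 + 0 + 0 = 1.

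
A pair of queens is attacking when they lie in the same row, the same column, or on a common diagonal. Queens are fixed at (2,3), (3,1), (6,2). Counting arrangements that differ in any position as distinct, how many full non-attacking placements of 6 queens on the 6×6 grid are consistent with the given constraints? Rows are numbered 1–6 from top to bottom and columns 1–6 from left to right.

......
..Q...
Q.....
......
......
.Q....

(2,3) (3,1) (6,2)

1

Branch on row 1: col 5 → 1; col 6 → 0.
Sum: 1 + 0 = 1.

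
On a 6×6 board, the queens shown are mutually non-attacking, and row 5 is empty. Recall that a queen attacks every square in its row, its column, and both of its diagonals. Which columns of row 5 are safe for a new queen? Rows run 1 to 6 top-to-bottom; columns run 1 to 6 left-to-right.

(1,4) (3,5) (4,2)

(1,4) attacks row 5 at column 4.
(3,5) attacks row 5 at column 5 and diagonals 3.
(4,2) attacks row 5 at column 2 and diagonals 1, 3.
Attacked columns: {1, 2, 3, 4, 5}. Safe: {6}.

columns 6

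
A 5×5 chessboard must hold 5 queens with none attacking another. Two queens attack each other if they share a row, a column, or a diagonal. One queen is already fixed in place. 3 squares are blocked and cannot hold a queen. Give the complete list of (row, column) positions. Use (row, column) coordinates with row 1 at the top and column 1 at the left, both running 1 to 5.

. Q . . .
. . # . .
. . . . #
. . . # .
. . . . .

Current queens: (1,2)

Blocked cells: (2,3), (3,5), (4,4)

(1,2) (2,5) (3,3) (4,1) (5,4)

Row 2: attacked by (1,2)→{1,2,3}. Blocked: 3. Safe: 4, 5. Place at column 5.
Row 3: attacked by (1,2)→{2,4}; (2,5)→{4,5}. Blocked: 5. Safe: 1, 3. Place at column 3.
Row 4: attacked by (1,2)→{2,5}; (2,5)→{3,5}; (3,3)→{2,3,4}. Blocked: 4. Safe: 1. Place at column 1.
Row 5: attacked by (1,2)→{2}; (2,5)→{2,5}; (3,3)→{1,3,5}; (4,1)→{1,2}. Safe: 4. Place at column 4.
Columns [2, 5, 3, 1, 4], r−c [-1, -3, 0, 3, 1], r+c [3, 7, 6, 5, 9] are all distinct, so no two queens attack.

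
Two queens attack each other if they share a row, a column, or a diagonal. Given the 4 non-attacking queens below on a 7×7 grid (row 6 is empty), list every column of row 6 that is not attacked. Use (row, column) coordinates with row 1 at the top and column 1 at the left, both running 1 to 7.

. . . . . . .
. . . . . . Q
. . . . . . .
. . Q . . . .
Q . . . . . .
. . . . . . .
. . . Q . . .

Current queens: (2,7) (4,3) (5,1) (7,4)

columns 6

(2,7) attacks row 6 at column 7 and diagonals 3.
(4,3) attacks row 6 at column 3 and diagonals 1, 5.
(5,1) attacks row 6 at column 1 and diagonals 2.
(7,4) attacks row 6 at column 4 and diagonals 3, 5.
Attacked columns: {1, 2, 3, 4, 5, 7}. Safe: {6}.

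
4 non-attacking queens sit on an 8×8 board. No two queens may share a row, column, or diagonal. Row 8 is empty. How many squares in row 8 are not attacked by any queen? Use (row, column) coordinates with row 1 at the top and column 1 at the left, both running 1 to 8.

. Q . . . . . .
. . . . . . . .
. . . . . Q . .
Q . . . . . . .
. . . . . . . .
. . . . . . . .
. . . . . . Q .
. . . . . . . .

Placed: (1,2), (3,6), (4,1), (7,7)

(1,2) attacks row 8 at column 2.
(3,6) attacks row 8 at column 6 and diagonals 1.
(4,1) attacks row 8 at column 1 and diagonals 5.
(7,7) attacks row 8 at column 7 and diagonals 6, 8.
Attacked columns: {1, 2, 5, 6, 7, 8}. Safe: {3, 4}.

2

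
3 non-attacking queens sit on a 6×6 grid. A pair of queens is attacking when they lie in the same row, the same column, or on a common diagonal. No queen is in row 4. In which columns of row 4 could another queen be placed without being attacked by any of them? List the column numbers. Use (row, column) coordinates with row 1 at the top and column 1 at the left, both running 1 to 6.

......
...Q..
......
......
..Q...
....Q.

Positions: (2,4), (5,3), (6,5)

columns 1

(2,4) attacks row 4 at column 4 and diagonals 2, 6.
(5,3) attacks row 4 at column 3 and diagonals 2, 4.
(6,5) attacks row 4 at column 5 and diagonals 3.
Attacked columns: {2, 3, 4, 5, 6}. Safe: {1}.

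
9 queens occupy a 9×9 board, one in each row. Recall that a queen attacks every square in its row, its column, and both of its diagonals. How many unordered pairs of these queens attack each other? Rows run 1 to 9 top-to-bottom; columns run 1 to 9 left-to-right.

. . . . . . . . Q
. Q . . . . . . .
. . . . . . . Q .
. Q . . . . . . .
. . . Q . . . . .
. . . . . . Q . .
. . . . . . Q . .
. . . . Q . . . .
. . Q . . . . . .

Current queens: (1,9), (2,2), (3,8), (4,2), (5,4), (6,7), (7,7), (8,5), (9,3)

4

Same column: (2,2)–(4,2) (column 2); (6,7)–(7,7) (column 7).
Same diagonal: (2,2)–(7,7) (|2−7| = |2−7| = 5); (6,7)–(8,5) (|6−8| = |7−5| = 2).
Total attacking pairs: 4.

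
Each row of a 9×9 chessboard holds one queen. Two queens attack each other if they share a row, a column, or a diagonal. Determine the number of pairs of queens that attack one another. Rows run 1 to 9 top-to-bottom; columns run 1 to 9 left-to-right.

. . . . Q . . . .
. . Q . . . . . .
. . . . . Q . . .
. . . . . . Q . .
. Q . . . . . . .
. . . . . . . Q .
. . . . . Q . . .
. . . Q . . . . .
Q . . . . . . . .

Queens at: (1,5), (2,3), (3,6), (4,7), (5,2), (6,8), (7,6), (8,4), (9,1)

2

Same column: (3,6)–(7,6) (column 6).
Same diagonal: (3,6)–(4,7) (|3−4| = |6−7| = 1).
Total attacking pairs: 2.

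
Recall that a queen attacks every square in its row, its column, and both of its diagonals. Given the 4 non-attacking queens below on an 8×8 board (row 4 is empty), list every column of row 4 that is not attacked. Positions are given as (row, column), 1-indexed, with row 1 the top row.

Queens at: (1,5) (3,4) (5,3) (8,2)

columns 1, 7

(1,5) attacks row 4 at column 5 and diagonals 2, 8.
(3,4) attacks row 4 at column 4 and diagonals 3, 5.
(5,3) attacks row 4 at column 3 and diagonals 2, 4.
(8,2) attacks row 4 at column 2 and diagonals 6.
Attacked columns: {2, 3, 4, 5, 6, 8}. Safe: {1, 7}.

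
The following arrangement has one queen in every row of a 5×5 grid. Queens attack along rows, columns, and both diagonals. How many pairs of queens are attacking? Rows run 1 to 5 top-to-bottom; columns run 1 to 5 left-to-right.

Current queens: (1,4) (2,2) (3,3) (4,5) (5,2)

2

Same column: (2,2)–(5,2) (column 2).
Same diagonal: (2,2)–(3,3) (|2−3| = |2−3| = 1).
Total attacking pairs: 2.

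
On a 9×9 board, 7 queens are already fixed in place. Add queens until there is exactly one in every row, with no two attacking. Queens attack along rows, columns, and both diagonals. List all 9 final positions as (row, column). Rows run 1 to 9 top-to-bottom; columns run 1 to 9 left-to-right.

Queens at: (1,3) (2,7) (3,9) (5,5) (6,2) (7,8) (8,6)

Row 4: attacked by (1,3)→{3,6}; (2,7)→{5,7,9}; (3,9)→{8,9}; (5,5)→{4,5,6}; (6,2)→{2,4}; (7,8)→{5,8}; (8,6)→{2,6}. Safe: 1. Place at column 1.
Row 9: attacked by (1,3)→{3}; (2,7)→{7}; (3,9)→{3,9}; (4,1)→{1,6}; (5,5)→{1,5,9}; (6,2)→{2,5}; (7,8)→{6,8}; (8,6)→{5,6,7}. Safe: 4. Place at column 4.
Columns [3, 7, 9, 1, 5, 2, 8, 6, 4], r−c [-2, -5, -6, 3, 0, 4, -1, 2, 5], r+c [4, 9, 12, 5, 10, 8, 15, 14, 13] are all distinct, so no two queens attack.

(1,3) (2,7) (3,9) (4,1) (5,5) (6,2) (7,8) (8,6) (9,4)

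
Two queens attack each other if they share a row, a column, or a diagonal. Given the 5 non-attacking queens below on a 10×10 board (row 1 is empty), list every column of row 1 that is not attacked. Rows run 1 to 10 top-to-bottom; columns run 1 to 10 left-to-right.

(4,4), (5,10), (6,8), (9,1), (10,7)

(4,4) attacks row 1 at column 4 and diagonals 1, 7.
(5,10) attacks row 1 at column 10 and diagonals 6.
(6,8) attacks row 1 at column 8 and diagonals 3.
(9,1) attacks row 1 at column 1 and diagonals 9.
(10,7) attacks row 1 at column 7.
Attacked columns: {1, 3, 4, 6, 7, 8, 9, 10}. Safe: {2, 5}.

columns 2, 5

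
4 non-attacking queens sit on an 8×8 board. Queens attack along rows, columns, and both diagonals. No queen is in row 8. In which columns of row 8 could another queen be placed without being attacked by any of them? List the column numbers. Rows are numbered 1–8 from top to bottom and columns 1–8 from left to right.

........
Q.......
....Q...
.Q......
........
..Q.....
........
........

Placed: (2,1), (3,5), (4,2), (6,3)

columns 4, 8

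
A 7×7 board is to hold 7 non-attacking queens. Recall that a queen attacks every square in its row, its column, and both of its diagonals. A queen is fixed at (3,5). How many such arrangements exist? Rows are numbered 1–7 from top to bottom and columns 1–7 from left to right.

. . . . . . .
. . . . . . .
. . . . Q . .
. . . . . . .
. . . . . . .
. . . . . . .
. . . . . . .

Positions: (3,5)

6

Branch on row 1: col 1 → 1; col 2 → 1; col 4 → 2; col 6 → 2.
Sum: 1 + 1 + 2 + 2 = 6.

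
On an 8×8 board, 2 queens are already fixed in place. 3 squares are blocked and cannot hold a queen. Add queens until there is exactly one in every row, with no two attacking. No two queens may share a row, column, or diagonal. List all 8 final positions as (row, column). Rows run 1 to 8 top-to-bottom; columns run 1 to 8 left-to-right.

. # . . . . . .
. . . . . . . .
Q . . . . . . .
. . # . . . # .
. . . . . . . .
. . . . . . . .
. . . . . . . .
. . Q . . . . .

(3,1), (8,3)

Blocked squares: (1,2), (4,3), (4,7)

(1,6) (2,4) (3,1) (4,5) (5,8) (6,2) (7,7) (8,3)

Row 1: attacked by (3,1)→{1,3}; (8,3)→{3}. Blocked: 2. Safe: 4, 5, 6, 7, 8. Place at column 6.
Row 2: attacked by (1,6)→{5,6,7}; (3,1)→{1,2}; (8,3)→{3}. Safe: 4, 8. Place at column 4.
Row 4: attacked by (1,6)→{3,6}; (2,4)→{2,4,6}; (3,1)→{1,2}; (8,3)→{3,7}. Blocked: 3,7. Safe: 5, 8. Place at column 5.
Row 5: attacked by (1,6)→{2,6}; (2,4)→{1,4,7}; (3,1)→{1,3}; (4,5)→{4,5,6}; (8,3)→{3,6}. Safe: 8. Place at column 8.
Row 6: attacked by (1,6)→{1,6}; (2,4)→{4,8}; (3,1)→{1,4}; (4,5)→{3,5,7}; (5,8)→{7,8}; (8,3)→{1,3,5}. Safe: 2. Place at column 2.
Row 7: attacked by (1,6)→{6}; (2,4)→{4}; (3,1)→{1,5}; (4,5)→{2,5,8}; (5,8)→{6,8}; (6,2)→{1,2,3}; (8,3)→{2,3,4}. Safe: 7. Place at column 7.
Columns [6, 4, 1, 5, 8, 2, 7, 3], r−c [-5, -2, 2, -1, -3, 4, 0, 5], r+c [7, 6, 4, 9, 13, 8, 14, 11] are all distinct, so no two queens attack.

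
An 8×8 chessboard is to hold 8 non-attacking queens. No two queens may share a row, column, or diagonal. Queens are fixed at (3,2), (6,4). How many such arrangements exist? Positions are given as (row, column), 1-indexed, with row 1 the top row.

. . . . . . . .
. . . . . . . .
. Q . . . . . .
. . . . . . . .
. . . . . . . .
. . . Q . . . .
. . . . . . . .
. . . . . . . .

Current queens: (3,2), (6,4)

Branch on row 1: col 1 → 0; col 3 → 3; col 5 → 0; col 6 → 0; col 7 → 0; col 8 → 0.
Sum: 0 + 3 + 0 + 0 + 0 + 0 = 3.

3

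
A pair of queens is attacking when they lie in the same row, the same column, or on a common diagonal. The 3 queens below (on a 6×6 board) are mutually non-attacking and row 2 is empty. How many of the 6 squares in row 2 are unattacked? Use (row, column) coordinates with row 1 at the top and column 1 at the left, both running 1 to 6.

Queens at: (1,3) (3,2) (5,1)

(1,3) attacks row 2 at column 3 and diagonals 2, 4.
(3,2) attacks row 2 at column 2 and diagonals 1, 3.
(5,1) attacks row 2 at column 1 and diagonals 4.
Attacked columns: {1, 2, 3, 4}. Safe: {5, 6}.

2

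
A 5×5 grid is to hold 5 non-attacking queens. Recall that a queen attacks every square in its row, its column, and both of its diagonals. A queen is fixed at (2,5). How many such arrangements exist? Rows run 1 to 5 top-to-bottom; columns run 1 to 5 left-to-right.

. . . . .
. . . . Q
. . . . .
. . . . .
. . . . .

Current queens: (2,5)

Branch on row 1: col 1 → 0; col 2 → 1; col 3 → 1.
Sum: 0 + 1 + 1 = 2.

2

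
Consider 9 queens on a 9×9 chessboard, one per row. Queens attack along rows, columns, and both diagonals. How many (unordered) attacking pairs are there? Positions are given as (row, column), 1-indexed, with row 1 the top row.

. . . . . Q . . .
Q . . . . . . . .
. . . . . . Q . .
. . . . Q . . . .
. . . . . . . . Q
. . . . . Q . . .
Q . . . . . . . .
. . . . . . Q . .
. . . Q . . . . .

5

Same column: (1,6)–(6,6) (column 6); (2,1)–(7,1) (column 1); (3,7)–(8,7) (column 7).
Same diagonal: (2,1)–(8,7) (|2−8| = |1−7| = 6); (3,7)–(5,9) (|3−5| = |7−9| = 2).
Total attacking pairs: 5.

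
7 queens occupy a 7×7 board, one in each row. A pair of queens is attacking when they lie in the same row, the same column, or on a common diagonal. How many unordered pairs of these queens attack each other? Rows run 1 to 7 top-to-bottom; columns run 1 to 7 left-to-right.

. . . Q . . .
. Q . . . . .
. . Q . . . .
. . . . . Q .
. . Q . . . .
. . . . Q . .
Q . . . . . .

3

Same column: (3,3)–(5,3) (column 3).
Same diagonal: (2,2)–(3,3) (|2−3| = |2−3| = 1); (5,3)–(7,1) (|5−7| = |3−1| = 2).
Total attacking pairs: 3.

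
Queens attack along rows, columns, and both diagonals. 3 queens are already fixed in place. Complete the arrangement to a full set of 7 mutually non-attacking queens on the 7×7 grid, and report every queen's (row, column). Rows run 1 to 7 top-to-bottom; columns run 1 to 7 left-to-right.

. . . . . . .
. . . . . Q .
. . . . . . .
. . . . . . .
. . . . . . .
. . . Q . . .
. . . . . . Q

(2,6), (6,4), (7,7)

(1,3) (2,6) (3,2) (4,5) (5,1) (6,4) (7,7)

Row 1: attacked by (2,6)→{5,6,7}; (6,4)→{4}; (7,7)→{1,7}. Safe: 2, 3. Place at column 3.
Row 3: attacked by (1,3)→{1,3,5}; (2,6)→{5,6,7}; (6,4)→{1,4,7}; (7,7)→{3,7}. Safe: 2. Place at column 2.
Row 4: attacked by (1,3)→{3,6}; (2,6)→{4,6}; (3,2)→{1,2,3}; (6,4)→{2,4,6}; (7,7)→{4,7}. Safe: 5. Place at column 5.
Row 5: attacked by (1,3)→{3,7}; (2,6)→{3,6}; (3,2)→{2,4}; (4,5)→{4,5,6}; (6,4)→{3,4,5}; (7,7)→{5,7}. Safe: 1. Place at column 1.
Columns [3, 6, 2, 5, 1, 4, 7], r−c [-2, -4, 1, -1, 4, 2, 0], r+c [4, 8, 5, 9, 6, 10, 14] are all distinct, so no two queens attack.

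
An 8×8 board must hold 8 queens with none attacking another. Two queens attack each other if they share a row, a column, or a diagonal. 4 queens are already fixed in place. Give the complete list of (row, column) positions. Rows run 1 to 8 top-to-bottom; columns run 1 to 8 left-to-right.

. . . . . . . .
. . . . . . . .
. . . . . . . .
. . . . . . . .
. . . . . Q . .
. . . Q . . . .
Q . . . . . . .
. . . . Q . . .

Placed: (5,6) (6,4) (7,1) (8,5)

Row 1: attacked by (5,6)→{2,6}; (6,4)→{4}; (7,1)→{1,7}; (8,5)→{5}. Safe: 3, 8. Place at column 3.
Row 2: attacked by (1,3)→{2,3,4}; (5,6)→{3,6}; (6,4)→{4,8}; (7,1)→{1,6}; (8,5)→{5}. Safe: 7. Place at column 7.
Row 3: attacked by (1,3)→{1,3,5}; (2,7)→{6,7,8}; (5,6)→{4,6,8}; (6,4)→{1,4,7}; (7,1)→{1,5}; (8,5)→{5}. Safe: 2. Place at column 2.
Row 4: attacked by (1,3)→{3,6}; (2,7)→{5,7}; (3,2)→{1,2,3}; (5,6)→{5,6,7}; (6,4)→{2,4,6}; (7,1)→{1,4}; (8,5)→{1,5}. Safe: 8. Place at column 8.
Columns [3, 7, 2, 8, 6, 4, 1, 5], r−c [-2, -5, 1, -4, -1, 2, 6, 3], r+c [4, 9, 5, 12, 11, 10, 8, 13] are all distinct, so no two queens attack.

(1,3) (2,7) (3,2) (4,8) (5,6) (6,4) (7,1) (8,5)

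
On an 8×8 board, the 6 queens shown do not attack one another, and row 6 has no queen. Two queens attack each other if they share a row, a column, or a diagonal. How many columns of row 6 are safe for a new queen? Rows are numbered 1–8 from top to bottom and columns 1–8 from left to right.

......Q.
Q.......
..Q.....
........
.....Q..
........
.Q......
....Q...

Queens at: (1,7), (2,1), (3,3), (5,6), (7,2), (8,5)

(1,7) attacks row 6 at column 7 and diagonals 2.
(2,1) attacks row 6 at column 1 and diagonals 5.
(3,3) attacks row 6 at column 3 and diagonals 6.
(5,6) attacks row 6 at column 6 and diagonals 5, 7.
(7,2) attacks row 6 at column 2 and diagonals 1, 3.
(8,5) attacks row 6 at column 5 and diagonals 3, 7.
Attacked columns: {1, 2, 3, 5, 6, 7}. Safe: {4, 8}.

2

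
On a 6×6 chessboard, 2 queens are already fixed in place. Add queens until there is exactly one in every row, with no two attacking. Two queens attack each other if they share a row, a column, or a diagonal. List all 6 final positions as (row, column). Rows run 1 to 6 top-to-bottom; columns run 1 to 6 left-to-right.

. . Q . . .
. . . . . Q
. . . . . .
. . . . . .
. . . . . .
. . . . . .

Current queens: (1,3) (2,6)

Row 3: attacked by (1,3)→{1,3,5}; (2,6)→{5,6}. Safe: 2, 4. Place at column 2.
Row 4: attacked by (1,3)→{3,6}; (2,6)→{4,6}; (3,2)→{1,2,3}. Safe: 5. Place at column 5.
Row 5: attacked by (1,3)→{3}; (2,6)→{3,6}; (3,2)→{2,4}; (4,5)→{4,5,6}. Safe: 1. Place at column 1.
Row 6: attacked by (1,3)→{3}; (2,6)→{2,6}; (3,2)→{2,5}; (4,5)→{3,5}; (5,1)→{1,2}. Safe: 4. Place at column 4.
Columns [3, 6, 2, 5, 1, 4], r−c [-2, -4, 1, -1, 4, 2], r+c [4, 8, 5, 9, 6, 10] are all distinct, so no two queens attack.

(1,3) (2,6) (3,2) (4,5) (5,1) (6,4)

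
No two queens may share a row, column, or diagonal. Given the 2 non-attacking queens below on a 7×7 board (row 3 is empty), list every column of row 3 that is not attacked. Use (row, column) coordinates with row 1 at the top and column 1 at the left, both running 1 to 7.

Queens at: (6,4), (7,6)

(6,4) attacks row 3 at column 4 and diagonals 1, 7.
(7,6) attacks row 3 at column 6 and diagonals 2.
Attacked columns: {1, 2, 4, 6, 7}. Safe: {3, 5}.

columns 3, 5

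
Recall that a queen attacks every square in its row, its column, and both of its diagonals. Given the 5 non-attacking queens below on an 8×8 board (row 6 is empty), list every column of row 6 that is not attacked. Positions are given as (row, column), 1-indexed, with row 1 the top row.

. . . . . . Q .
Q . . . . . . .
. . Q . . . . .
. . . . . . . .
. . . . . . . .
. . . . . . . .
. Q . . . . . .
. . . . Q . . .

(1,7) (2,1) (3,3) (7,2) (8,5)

columns 4, 8

(1,7) attacks row 6 at column 7 and diagonals 2.
(2,1) attacks row 6 at column 1 and diagonals 5.
(3,3) attacks row 6 at column 3 and diagonals 6.
(7,2) attacks row 6 at column 2 and diagonals 1, 3.
(8,5) attacks row 6 at column 5 and diagonals 3, 7.
Attacked columns: {1, 2, 3, 5, 6, 7}. Safe: {4, 8}.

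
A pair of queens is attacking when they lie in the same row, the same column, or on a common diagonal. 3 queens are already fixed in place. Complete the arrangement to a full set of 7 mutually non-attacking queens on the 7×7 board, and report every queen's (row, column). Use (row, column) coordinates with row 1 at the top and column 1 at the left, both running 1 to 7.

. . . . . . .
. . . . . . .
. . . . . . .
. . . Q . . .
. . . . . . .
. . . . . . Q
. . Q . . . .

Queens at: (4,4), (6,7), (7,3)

Row 1: attacked by (4,4)→{1,4,7}; (6,7)→{2,7}; (7,3)→{3}. Safe: 5, 6. Place at column 5.
Row 2: attacked by (1,5)→{4,5,6}; (4,4)→{2,4,6}; (6,7)→{3,7}; (7,3)→{3}. Safe: 1. Place at column 1.
Row 3: attacked by (1,5)→{3,5,7}; (2,1)→{1,2}; (4,4)→{3,4,5}; (6,7)→{4,7}; (7,3)→{3,7}. Safe: 6. Place at column 6.
Row 5: attacked by (1,5)→{1,5}; (2,1)→{1,4}; (3,6)→{4,6}; (4,4)→{3,4,5}; (6,7)→{6,7}; (7,3)→{1,3,5}. Safe: 2. Place at column 2.
Columns [5, 1, 6, 4, 2, 7, 3], r−c [-4, 1, -3, 0, 3, -1, 4], r+c [6, 3, 9, 8, 7, 13, 10] are all distinct, so no two queens attack.

(1,5) (2,1) (3,6) (4,4) (5,2) (6,7) (7,3)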